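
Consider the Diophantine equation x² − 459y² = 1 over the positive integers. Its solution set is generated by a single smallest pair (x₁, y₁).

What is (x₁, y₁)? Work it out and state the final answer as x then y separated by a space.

√459 → a₀=21, period (2,2,1,4,21,4,1,2,2,42); ℓ=10 even so k=9
step 0: (21, 1)  from 21·(1,0) + (0,1)
…
step 2: (107, 5)  from 2·(43,2) + (21,1)
step 3: (150, 7)  from 1·(107,5) + (43,2)
step 4: (707, 33)  from 4·(150,7) + (107,5)
step 5: (14997, 700)  from 21·(707,33) + (150,7)
…
step 7: (75692, 3533)  from 1·(60695,2833) + (14997,700)
step 8: (212079, 9899)  from 2·(75692,3533) + (60695,2833)
step 9: (499850, 23331)  from 2·(212079,9899) + (75692,3533)
fundamental: x₁=499850, y₁=23331  (since 249850022500 − 459·544335561 = 1)

499850 23331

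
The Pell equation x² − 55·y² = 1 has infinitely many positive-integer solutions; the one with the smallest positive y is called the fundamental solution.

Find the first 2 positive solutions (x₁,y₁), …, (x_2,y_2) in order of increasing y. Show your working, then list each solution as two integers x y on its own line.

89 12
15841 2136

[7; 2,2,2,14] for √55; ℓ=4 ⇒ convergent index 3
i=0: a=7 ⇒ p=7, q=1
i=1: a=2 ⇒ p=15, q=2
i=2: a=2 ⇒ p=37, q=5
i=3: a=2 ⇒ p=89, q=12
(x₁, y₁) = (89, 12);  89² − 55·12² = 1 ✓
(x_2, y_2) = (89·89 + 55·12·12, 89·12 + 12·89) = (15841, 2136)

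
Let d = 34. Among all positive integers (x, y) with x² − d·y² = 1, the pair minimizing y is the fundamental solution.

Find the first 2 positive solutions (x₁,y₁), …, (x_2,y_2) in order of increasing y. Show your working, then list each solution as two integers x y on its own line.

√34 → a₀=5, period (1,4,1,10); ℓ=4 even so k=3
k=0  a_k=5  p_k/q_k = 5/1
…
k=2  a_k=4  p_k/q_k = 29/5
k=3  a_k=1  p_k/q_k = 35/6
(x₁, y₁) = (35, 6);  35² − 34·6² = 1 ✓
k=2:  x_2 = 35·35+34·6·6 = 2449,  y_2 = 35·6+6·35 = 420

35 6
2449 420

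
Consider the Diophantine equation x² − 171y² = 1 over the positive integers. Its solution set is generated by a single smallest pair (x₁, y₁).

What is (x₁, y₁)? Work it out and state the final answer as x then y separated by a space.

170 13

√171 → a₀=13, period (13,26); ℓ=2 even so k=1
step 0: (13, 1)  from 13·(1,0) + (0,1)
step 1: (170, 13)  from 13·(13,1) + (1,0)
(x₁, y₁) = (170, 13);  170² − 171·13² = 1 ✓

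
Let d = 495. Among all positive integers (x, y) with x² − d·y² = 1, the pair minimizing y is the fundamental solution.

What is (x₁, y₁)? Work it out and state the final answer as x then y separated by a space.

89 4

√495 → a₀=22, period (4,44); ℓ=2 even so k=1
step 0: (22, 1)  from 22·(1,0) + (0,1)
step 1: (89, 4)  from 4·(22,1) + (1,0)
fundamental: x₁=89, y₁=4  (since 7921 − 495·16 = 1)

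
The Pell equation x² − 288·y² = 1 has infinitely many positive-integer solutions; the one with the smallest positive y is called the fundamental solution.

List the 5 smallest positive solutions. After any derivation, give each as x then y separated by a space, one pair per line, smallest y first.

d=288: √d = [16; 1,32] (ℓ=2, even), read p_1/q_1
k=0  a_k=16  p_k/q_k = 16/1
k=1  a_k=1  p_k/q_k = 17/1
(x₁, y₁) = (17, 1);  17² − 288·1² = 1 ✓
(x_2, y_2) = (17·17 + 288·1·1, 17·1 + 1·17) = (577, 34)
(x_3, y_3) = (17·577 + 288·1·34, 17·34 + 1·577) = (19601, 1155)
(x_4, y_4) = (17·19601 + 288·1·1155, 17·1155 + 1·19601) = (665857, 39236)
(x_5, y_5) = (17·665857 + 288·1·39236, 17·39236 + 1·665857) = (22619537, 1332869)

17 1
577 34
19601 1155
665857 39236
22619537 1332869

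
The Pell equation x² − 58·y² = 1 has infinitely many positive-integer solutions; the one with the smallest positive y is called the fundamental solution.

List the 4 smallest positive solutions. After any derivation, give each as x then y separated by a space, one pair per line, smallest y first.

19603 2574
768555217 100916244
30131975818099 3956522259690
1181354243155834177 155119411612489896

√58 → a₀=7, period (1,1,1,1,1,1,14); ℓ=7 odd so k=13
step 0: (7, 1)  from 7·(1,0) + (0,1)
step 1: (8, 1)  from 1·(7,1) + (1,0)
step 2: (15, 2)  from 1·(8,1) + (7,1)
step 3: (23, 3)  from 1·(15,2) + (8,1)
step 4: (38, 5)  from 1·(23,3) + (15,2)
…
step 6: (99, 13)  from 1·(61,8) + (38,5)
step 7: (1447, 190)  from 14·(99,13) + (61,8)
step 8: (1546, 203)  from 1·(1447,190) + (99,13)
…
step 11: (7532, 989)  from 1·(4539,596) + (2993,393)
step 12: (12071, 1585)  from 1·(7532,989) + (4539,596)
step 13: (19603, 2574)  from 1·(12071,1585) + (7532,989)
fundamental: x₁=19603, y₁=2574  (since 384277609 − 58·6625476 = 1)
n=2: (19603,2574)∘(19603,2574) = (19603·19603+58·2574·2574, 19603·2574+2574·19603) = (768555217,100916244)
n=3: (768555217,100916244)∘(19603,2574) = (19603·768555217+58·2574·100916244, 19603·100916244+2574·768555217) = (30131975818099,3956522259690)
n=4: (30131975818099,3956522259690)∘(19603,2574) = (19603·30131975818099+58·2574·3956522259690, 19603·3956522259690+2574·30131975818099) = (1181354243155834177,155119411612489896)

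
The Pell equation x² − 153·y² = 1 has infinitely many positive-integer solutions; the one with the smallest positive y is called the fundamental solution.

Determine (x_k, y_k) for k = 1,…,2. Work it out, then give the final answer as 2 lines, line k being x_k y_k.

2177 176
9478657 766304

√153 = [12; 2,1,2,2,2,1,2,24, …], period ℓ=8 (even) → k=7
i=0: a=12 ⇒ p=12, q=1
…
i=6: a=1 ⇒ p=804, q=65
i=7: a=2 ⇒ p=2177, q=176
→ (2177, 176).  Check: 2177²=4739329, 153·176²=4739328, difference 1.
n=2: (2177,176)∘(2177,176) = (2177·2177+153·176·176, 2177·176+176·2177) = (9478657,766304)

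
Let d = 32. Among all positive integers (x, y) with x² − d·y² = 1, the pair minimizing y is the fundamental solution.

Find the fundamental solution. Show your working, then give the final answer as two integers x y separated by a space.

d=32: √d = [5; 1,1,1,10] (ℓ=4, even), read p_3/q_3
a_0=5:  p_0=5·1+0=5,  q_0=5·0+1=1
…
a_2=1:  p_2=1·6+5=11,  q_2=1·1+1=2
a_3=1:  p_3=1·11+6=17,  q_3=1·2+1=3
(x₁, y₁) = (17, 3);  17² − 32·3² = 1 ✓

17 3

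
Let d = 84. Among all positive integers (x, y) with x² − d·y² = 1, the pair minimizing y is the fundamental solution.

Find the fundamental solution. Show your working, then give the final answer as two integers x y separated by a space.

55 6

d=84: √d = [9; 6,18] (ℓ=2, even), read p_1/q_1
i=0: a=9 ⇒ p=9, q=1
i=1: a=6 ⇒ p=55, q=6
(x₁, y₁) = (55, 6);  55² − 84·6² = 1 ✓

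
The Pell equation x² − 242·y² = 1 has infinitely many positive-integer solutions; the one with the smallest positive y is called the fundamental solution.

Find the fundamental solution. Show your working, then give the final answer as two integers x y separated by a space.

[15; 1,1,3,1,14,1,3,1,1,30] for √242; ℓ=10 ⇒ convergent index 9
a_0=15:  p_0=15·1+0=15,  q_0=15·0+1=1
…
a_8=1:  p_8=1·8696+2209=10905,  q_8=1·559+142=701
a_9=1:  p_9=1·10905+8696=19601,  q_9=1·701+559=1260
fundamental: x₁=19601, y₁=1260  (since 384199201 − 242·1587600 = 1)

19601 1260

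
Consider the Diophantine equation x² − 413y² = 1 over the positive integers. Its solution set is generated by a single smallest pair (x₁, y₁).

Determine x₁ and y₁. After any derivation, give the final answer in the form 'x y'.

113399 5580

d=413: √d = [20; 3,9,1,4,1,9,3,40] (ℓ=8, even), read p_7/q_7
k=0  a_k=20  p_k/q_k = 20/1
…
k=4  a_k=4  p_k/q_k = 3089/152
…
k=6  a_k=9  p_k/q_k = 36560/1799
k=7  a_k=3  p_k/q_k = 113399/5580
→ (113399, 5580).  Check: 113399²=12859333201, 413·5580²=12859333200, difference 1.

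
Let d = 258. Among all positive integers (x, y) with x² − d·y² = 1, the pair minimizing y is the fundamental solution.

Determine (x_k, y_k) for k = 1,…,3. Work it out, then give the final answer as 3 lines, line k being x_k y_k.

257 16
132097 8224
67897601 4227120

[16; 16,32] for √258; ℓ=2 ⇒ convergent index 1
a_0=16:  p_0=16·1+0=16,  q_0=16·0+1=1
a_1=16:  p_1=16·16+1=257,  q_1=16·1+0=16
fundamental: x₁=257, y₁=16  (since 66049 − 258·256 = 1)
(257+16√258)^2 = 132097 + 8224√258
(257+16√258)^3 = 67897601 + 4227120√258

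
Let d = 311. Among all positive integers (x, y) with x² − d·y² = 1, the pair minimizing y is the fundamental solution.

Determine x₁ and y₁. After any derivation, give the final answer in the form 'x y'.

16883880 957397

√311 = [17; 1,1,1,2,1,…,1,1,34, …], period ℓ=16 (even) → k=15
step 0: (17, 1)  from 17·(1,0) + (0,1)
step 1: (18, 1)  from 1·(17,1) + (1,0)
step 2: (35, 2)  from 1·(18,1) + (17,1)
step 3: (53, 3)  from 1·(35,2) + (18,1)
step 4: (141, 8)  from 2·(53,3) + (35,2)
step 5: (194, 11)  from 1·(141,8) + (53,3)
step 6: (1305, 74)  from 6·(194,11) + (141,8)
…
step 8: (71158, 4035)  from 17·(4109,233) + (1305,74)
step 9: (217583, 12338)  from 3·(71158,4035) + (4109,233)
step 10: (1376656, 78063)  from 6·(217583,12338) + (71158,4035)
step 11: (1594239, 90401)  from 1·(1376656,78063) + (217583,12338)
step 12: (4565134, 258865)  from 2·(1594239,90401) + (1376656,78063)
step 13: (6159373, 349266)  from 1·(4565134,258865) + (1594239,90401)
step 14: (10724507, 608131)  from 1·(6159373,349266) + (4565134,258865)
step 15: (16883880, 957397)  from 1·(10724507,608131) + (6159373,349266)
(x₁, y₁) = (16883880, 957397);  16883880² − 311·957397² = 1 ✓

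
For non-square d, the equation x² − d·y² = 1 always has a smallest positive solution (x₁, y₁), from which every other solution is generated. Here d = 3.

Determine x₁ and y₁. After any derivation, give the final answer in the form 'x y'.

2 1

d=3: √d = [1; 1,2] (ℓ=2, even), read p_1/q_1
step 0: (1, 1)  from 1·(1,0) + (0,1)
step 1: (2, 1)  from 1·(1,1) + (1,0)
→ (2, 1).  Check: 2²=4, 3·1²=3, difference 1.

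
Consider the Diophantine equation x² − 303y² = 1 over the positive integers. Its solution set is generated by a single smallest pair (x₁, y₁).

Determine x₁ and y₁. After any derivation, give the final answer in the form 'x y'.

d=303: √d = [17; 2,2,5,2,2,34] (ℓ=6, even), read p_5/q_5
k=0  a_k=17  p_k/q_k = 17/1
k=1  a_k=2  p_k/q_k = 35/2
k=2  a_k=2  p_k/q_k = 87/5
…
k=4  a_k=2  p_k/q_k = 1027/59
k=5  a_k=2  p_k/q_k = 2524/145
→ (2524, 145).  Check: 2524²=6370576, 303·145²=6370575, difference 1.

2524 145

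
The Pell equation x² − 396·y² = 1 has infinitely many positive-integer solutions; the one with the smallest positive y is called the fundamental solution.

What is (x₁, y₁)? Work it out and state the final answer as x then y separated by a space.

199 10

√396 = [19; 1,8,1,38, …], period ℓ=4 (even) → k=3
i=0: a=19 ⇒ p=19, q=1
…
i=2: a=8 ⇒ p=179, q=9
i=3: a=1 ⇒ p=199, q=10
→ (199, 10).  Check: 199²=39601, 396·10²=39600, difference 1.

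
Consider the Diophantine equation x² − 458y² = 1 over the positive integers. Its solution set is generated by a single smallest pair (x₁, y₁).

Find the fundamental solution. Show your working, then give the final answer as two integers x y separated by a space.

22899 1070

√458 → a₀=21, period (2,2,42); ℓ=3 odd so k=5
a_0=21:  p_0=21·1+0=21,  q_0=21·0+1=1
…
a_4=2:  p_4=2·4537+107=9181,  q_4=2·212+5=429
a_5=2:  p_5=2·9181+4537=22899,  q_5=2·429+212=1070
fundamental: x₁=22899, y₁=1070  (since 524364201 − 458·1144900 = 1)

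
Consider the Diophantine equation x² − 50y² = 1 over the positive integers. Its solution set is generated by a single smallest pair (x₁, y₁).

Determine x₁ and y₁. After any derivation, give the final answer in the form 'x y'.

[7; 14] for √50; ℓ=1 ⇒ convergent index 1
step 0: (7, 1)  from 7·(1,0) + (0,1)
step 1: (99, 14)  from 14·(7,1) + (1,0)
→ (99, 14).  Check: 99²=9801, 50·14²=9800, difference 1.

99 14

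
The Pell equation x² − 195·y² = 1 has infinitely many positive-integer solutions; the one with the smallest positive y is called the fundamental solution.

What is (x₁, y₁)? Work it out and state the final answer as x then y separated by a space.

14 1

[13; 1,26] for √195; ℓ=2 ⇒ convergent index 1
i=0: a=13 ⇒ p=13, q=1
i=1: a=1 ⇒ p=14, q=1
(x₁, y₁) = (14, 1);  14² − 195·1² = 1 ✓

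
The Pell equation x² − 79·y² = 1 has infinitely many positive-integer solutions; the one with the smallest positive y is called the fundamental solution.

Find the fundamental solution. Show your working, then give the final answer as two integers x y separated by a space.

√79 → a₀=8, period (1,7,1,16); ℓ=4 even so k=3
k=0  a_k=8  p_k/q_k = 8/1
k=1  a_k=1  p_k/q_k = 9/1
k=2  a_k=7  p_k/q_k = 71/8
k=3  a_k=1  p_k/q_k = 80/9
fundamental: x₁=80, y₁=9  (since 6400 − 79·81 = 1)

80 9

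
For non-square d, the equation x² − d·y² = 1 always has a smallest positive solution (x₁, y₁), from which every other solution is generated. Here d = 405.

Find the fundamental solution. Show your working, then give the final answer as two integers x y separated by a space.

d=405: √d = [20; 8,40] (ℓ=2, even), read p_1/q_1
i=0: a=20 ⇒ p=20, q=1
i=1: a=8 ⇒ p=161, q=8
(x₁, y₁) = (161, 8);  161² − 405·8² = 1 ✓

161 8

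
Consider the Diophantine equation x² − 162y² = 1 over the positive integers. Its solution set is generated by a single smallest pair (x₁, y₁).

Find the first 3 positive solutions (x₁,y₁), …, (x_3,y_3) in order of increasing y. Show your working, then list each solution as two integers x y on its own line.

[12; 1,2,1,2,12,2,1,2,1,24] for √162; ℓ=10 ⇒ convergent index 9
step 0: (12, 1)  from 12·(1,0) + (0,1)
…
step 2: (38, 3)  from 2·(13,1) + (12,1)
…
step 4: (140, 11)  from 2·(51,4) + (38,3)
step 5: (1731, 136)  from 12·(140,11) + (51,4)
step 6: (3602, 283)  from 2·(1731,136) + (140,11)
…
step 8: (14268, 1121)  from 2·(5333,419) + (3602,283)
step 9: (19601, 1540)  from 1·(14268,1121) + (5333,419)
(x₁, y₁) = (19601, 1540);  19601² − 162·1540² = 1 ✓
(x_2, y_2) = (19601·19601 + 162·1540·1540, 19601·1540 + 1540·19601) = (768398401, 60371080)
(x_3, y_3) = (19601·768398401 + 162·1540·60371080, 19601·60371080 + 1540·768398401) = (30122754096401, 2366667076620)

19601 1540
768398401 60371080
30122754096401 2366667076620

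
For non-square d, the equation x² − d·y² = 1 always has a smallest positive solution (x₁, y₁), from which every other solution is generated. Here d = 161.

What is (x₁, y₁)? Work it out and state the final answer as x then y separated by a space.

[12; 1,2,4,1,2,1,4,2,1,24] for √161; ℓ=10 ⇒ convergent index 9
step 0: (12, 1)  from 12·(1,0) + (0,1)
…
step 2: (38, 3)  from 2·(13,1) + (12,1)
step 3: (165, 13)  from 4·(38,3) + (13,1)
…
step 6: (774, 61)  from 1·(571,45) + (203,16)
step 7: (3667, 289)  from 4·(774,61) + (571,45)
step 8: (8108, 639)  from 2·(3667,289) + (774,61)
step 9: (11775, 928)  from 1·(8108,639) + (3667,289)
fundamental: x₁=11775, y₁=928  (since 138650625 − 161·861184 = 1)

11775 928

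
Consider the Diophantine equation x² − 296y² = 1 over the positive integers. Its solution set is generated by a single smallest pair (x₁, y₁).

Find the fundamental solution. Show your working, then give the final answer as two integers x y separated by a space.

3699 215

[17; 4,1,7,1,4,34] for √296; ℓ=6 ⇒ convergent index 5
step 0: (17, 1)  from 17·(1,0) + (0,1)
step 1: (69, 4)  from 4·(17,1) + (1,0)
step 2: (86, 5)  from 1·(69,4) + (17,1)
…
step 4: (757, 44)  from 1·(671,39) + (86,5)
step 5: (3699, 215)  from 4·(757,44) + (671,39)
fundamental: x₁=3699, y₁=215  (since 13682601 − 296·46225 = 1)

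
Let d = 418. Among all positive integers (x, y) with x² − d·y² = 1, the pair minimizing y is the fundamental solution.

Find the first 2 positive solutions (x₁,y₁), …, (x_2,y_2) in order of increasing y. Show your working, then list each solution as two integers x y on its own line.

d=418: √d = [20; 2,4,20,4,2,40] (ℓ=6, even), read p_5/q_5
k=0  a_k=20  p_k/q_k = 20/1
…
k=4  a_k=4  p_k/q_k = 15068/737
k=5  a_k=2  p_k/q_k = 33857/1656
fundamental: x₁=33857, y₁=1656  (since 1146296449 − 418·2742336 = 1)
n=2: (33857,1656)∘(33857,1656) = (33857·33857+418·1656·1656, 33857·1656+1656·33857) = (2292592897,112134384)

33857 1656
2292592897 112134384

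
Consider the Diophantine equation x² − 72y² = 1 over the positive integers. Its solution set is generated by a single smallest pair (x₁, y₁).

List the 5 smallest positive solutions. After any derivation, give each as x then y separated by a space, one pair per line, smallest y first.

d=72: √d = [8; 2,16] (ℓ=2, even), read p_1/q_1
i=0: a=8 ⇒ p=8, q=1
i=1: a=2 ⇒ p=17, q=2
(x₁, y₁) = (17, 2);  17² − 72·2² = 1 ✓
k=2:  x_2 = 17·17+72·2·2 = 577,  y_2 = 17·2+2·17 = 68
k=3:  x_3 = 17·577+72·2·68 = 19601,  y_3 = 17·68+2·577 = 2310
k=4:  x_4 = 17·19601+72·2·2310 = 665857,  y_4 = 17·2310+2·19601 = 78472
k=5:  x_5 = 17·665857+72·2·78472 = 22619537,  y_5 = 17·78472+2·665857 = 2665738

17 2
577 68
19601 2310
665857 78472
22619537 2665738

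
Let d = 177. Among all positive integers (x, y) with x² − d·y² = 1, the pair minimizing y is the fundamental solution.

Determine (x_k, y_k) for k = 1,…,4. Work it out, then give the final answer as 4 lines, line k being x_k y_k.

√177 → a₀=13, period (3,3,2,8,2,3,3,26); ℓ=8 even so k=7
k=0  a_k=13  p_k/q_k = 13/1
…
k=2  a_k=3  p_k/q_k = 133/10
k=3  a_k=2  p_k/q_k = 306/23
…
k=6  a_k=3  p_k/q_k = 18985/1427
k=7  a_k=3  p_k/q_k = 62423/4692
→ (62423, 4692).  Check: 62423²=3896630929, 177·4692²=3896630928, difference 1.
(62423+4692√177)^2 = 7793261857 + 585777432√177
(62423+4692√177)^3 = 972957569736599 + 73131969270780√177
(62423+4692√177)^4 = 121469860743542176897 + 9130233834994022448√177

62423 4692
7793261857 585777432
972957569736599 73131969270780
121469860743542176897 9130233834994022448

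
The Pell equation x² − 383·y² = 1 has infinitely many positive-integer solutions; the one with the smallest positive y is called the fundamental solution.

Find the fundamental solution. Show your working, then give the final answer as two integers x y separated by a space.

√383 → a₀=19, period (1,1,3,19,3,1,1,38); ℓ=8 even so k=7
k=0  a_k=19  p_k/q_k = 19/1
k=1  a_k=1  p_k/q_k = 20/1
k=2  a_k=1  p_k/q_k = 39/2
k=3  a_k=3  p_k/q_k = 137/7
…
k=6  a_k=1  p_k/q_k = 10705/547
k=7  a_k=1  p_k/q_k = 18768/959
→ (18768, 959).  Check: 18768²=352237824, 383·959²=352237823, difference 1.

18768 959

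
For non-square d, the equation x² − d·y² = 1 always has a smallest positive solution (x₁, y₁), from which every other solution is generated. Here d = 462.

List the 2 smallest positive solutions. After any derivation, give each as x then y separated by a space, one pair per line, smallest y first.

[21; 2,42] for √462; ℓ=2 ⇒ convergent index 1
i=0: a=21 ⇒ p=21, q=1
i=1: a=2 ⇒ p=43, q=2
fundamental: x₁=43, y₁=2  (since 1849 − 462·4 = 1)
(x_2, y_2) = (43·43 + 462·2·2, 43·2 + 2·43) = (3697, 172)

43 2
3697 172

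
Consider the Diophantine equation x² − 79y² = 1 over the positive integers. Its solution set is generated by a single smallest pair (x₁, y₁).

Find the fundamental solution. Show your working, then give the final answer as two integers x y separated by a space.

√79 → a₀=8, period (1,7,1,16); ℓ=4 even so k=3
i=0: a=8 ⇒ p=8, q=1
…
i=2: a=7 ⇒ p=71, q=8
i=3: a=1 ⇒ p=80, q=9
fundamental: x₁=80, y₁=9  (since 6400 − 79·81 = 1)

80 9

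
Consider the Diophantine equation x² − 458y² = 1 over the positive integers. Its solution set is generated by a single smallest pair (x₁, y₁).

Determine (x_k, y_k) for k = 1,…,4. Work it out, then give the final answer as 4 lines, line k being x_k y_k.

[21; 2,2,42] for √458; ℓ=3 ⇒ convergent index 5
step 0: (21, 1)  from 21·(1,0) + (0,1)
step 1: (43, 2)  from 2·(21,1) + (1,0)
…
step 3: (4537, 212)  from 42·(107,5) + (43,2)
step 4: (9181, 429)  from 2·(4537,212) + (107,5)
step 5: (22899, 1070)  from 2·(9181,429) + (4537,212)
fundamental: x₁=22899, y₁=1070  (since 524364201 − 458·1144900 = 1)
(x_2, y_2) = (22899·22899 + 458·1070·1070, 22899·1070 + 1070·22899) = (1048728401, 49003860)
(x_3, y_3) = (22899·1048728401 + 458·1070·49003860, 22899·49003860 + 1070·1048728401) = (48029663286099, 2244278779210)
(x_4, y_4) = (22899·48029663286099 + 458·1070·2244278779210, 22899·2244278779210 + 1070·48029663286099) = (2199662518128033601, 102783479481255720)

22899 1070
1048728401 49003860
48029663286099 2244278779210
2199662518128033601 102783479481255720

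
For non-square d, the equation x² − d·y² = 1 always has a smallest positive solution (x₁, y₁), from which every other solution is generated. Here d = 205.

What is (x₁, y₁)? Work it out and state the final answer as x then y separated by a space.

√205 = [14; 3,6,1,4,1,6,3,28, …], period ℓ=8 (even) → k=7
step 0: (14, 1)  from 14·(1,0) + (0,1)
step 1: (43, 3)  from 3·(14,1) + (1,0)
…
step 6: (12614, 881)  from 6·(1847,129) + (1532,107)
step 7: (39689, 2772)  from 3·(12614,881) + (1847,129)
(x₁, y₁) = (39689, 2772);  39689² − 205·2772² = 1 ✓

39689 2772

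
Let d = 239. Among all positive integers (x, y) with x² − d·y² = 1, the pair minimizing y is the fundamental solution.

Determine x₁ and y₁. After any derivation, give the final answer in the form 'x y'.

[15; 2,5,1,2,4,15,4,2,1,5,2,30] for √239; ℓ=12 ⇒ convergent index 11
a_0=15:  p_0=15·1+0=15,  q_0=15·0+1=1
a_1=2:  p_1=2·15+1=31,  q_1=2·1+0=2
…
a_6=15:  p_6=15·2489+572=37907,  q_6=15·161+37=2452
…
a_8=2:  p_8=2·154117+37907=346141,  q_8=2·9969+2452=22390
a_9=1:  p_9=1·346141+154117=500258,  q_9=1·22390+9969=32359
a_10=5:  p_10=5·500258+346141=2847431,  q_10=5·32359+22390=184185
a_11=2:  p_11=2·2847431+500258=6195120,  q_11=2·184185+32359=400729
(x₁, y₁) = (6195120, 400729);  6195120² − 239·400729² = 1 ✓

6195120 400729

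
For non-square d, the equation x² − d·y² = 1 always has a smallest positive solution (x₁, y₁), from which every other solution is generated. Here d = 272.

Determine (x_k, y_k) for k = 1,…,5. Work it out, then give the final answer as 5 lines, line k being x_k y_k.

33 2
2177 132
143649 8710
9478657 574728
625447713 37923338

d=272: √d = [16; 2,32] (ℓ=2, even), read p_1/q_1
i=0: a=16 ⇒ p=16, q=1
i=1: a=2 ⇒ p=33, q=2
fundamental: x₁=33, y₁=2  (since 1089 − 272·4 = 1)
(x_2, y_2) = (33·33 + 272·2·2, 33·2 + 2·33) = (2177, 132)
(x_3, y_3) = (33·2177 + 272·2·132, 33·132 + 2·2177) = (143649, 8710)
(x_4, y_4) = (33·143649 + 272·2·8710, 33·8710 + 2·143649) = (9478657, 574728)
(x_5, y_5) = (33·9478657 + 272·2·574728, 33·574728 + 2·9478657) = (625447713, 37923338)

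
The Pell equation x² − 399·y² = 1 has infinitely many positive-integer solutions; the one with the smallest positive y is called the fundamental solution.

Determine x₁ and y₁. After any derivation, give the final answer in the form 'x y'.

20 1

√399 → a₀=19, period (1,38); ℓ=2 even so k=1
k=0  a_k=19  p_k/q_k = 19/1
k=1  a_k=1  p_k/q_k = 20/1
fundamental: x₁=20, y₁=1  (since 400 − 399·1 = 1)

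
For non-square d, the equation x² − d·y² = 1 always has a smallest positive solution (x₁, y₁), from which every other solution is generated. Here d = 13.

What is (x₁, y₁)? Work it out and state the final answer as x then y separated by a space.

√13 → a₀=3, period (1,1,1,1,6); ℓ=5 odd so k=9
i=0: a=3 ⇒ p=3, q=1
…
i=3: a=1 ⇒ p=11, q=3
i=4: a=1 ⇒ p=18, q=5
…
i=6: a=1 ⇒ p=137, q=38
…
i=8: a=1 ⇒ p=393, q=109
i=9: a=1 ⇒ p=649, q=180
fundamental: x₁=649, y₁=180  (since 421201 − 13·32400 = 1)

649 180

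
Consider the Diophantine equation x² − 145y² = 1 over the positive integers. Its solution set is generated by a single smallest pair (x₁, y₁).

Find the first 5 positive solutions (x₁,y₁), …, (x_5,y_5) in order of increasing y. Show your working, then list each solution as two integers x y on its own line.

289 24
167041 13872
96549409 8017992
55805391361 4634385504
32255419657249 2678666803320

√145 = [12; 24, …], period ℓ=1 (odd) → k=1
a_0=12:  p_0=12·1+0=12,  q_0=12·0+1=1
a_1=24:  p_1=24·12+1=289,  q_1=24·1+0=24
fundamental: x₁=289, y₁=24  (since 83521 − 145·576 = 1)
(289+24√145)^2 = 167041 + 13872√145
(289+24√145)^3 = 96549409 + 8017992√145
(289+24√145)^4 = 55805391361 + 4634385504√145
(289+24√145)^5 = 32255419657249 + 2678666803320√145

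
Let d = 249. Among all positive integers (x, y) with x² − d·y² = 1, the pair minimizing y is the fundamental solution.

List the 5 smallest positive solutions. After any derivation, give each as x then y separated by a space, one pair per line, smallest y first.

8553815 542076
146335502108449 9273635639880
2503453625935556812055 158649927281879742324
42828158354663763449114371201 2714124255465295062538692240
732688286712993936041346554632551575 46432233536525587120811525646048876

[15; 1,3,1,1,5,…,3,1,30] for √249; ℓ=16 ⇒ convergent index 15
a_0=15:  p_0=15·1+0=15,  q_0=15·0+1=1
a_1=1:  p_1=1·15+1=16,  q_1=1·1+0=1
…
a_3=1:  p_3=1·63+16=79,  q_3=1·4+1=5
a_4=1:  p_4=1·79+63=142,  q_4=1·5+4=9
…
a_6=1:  p_6=1·789+142=931,  q_6=1·50+9=59
a_7=3:  p_7=3·931+789=3582,  q_7=3·59+50=227
…
a_13=1:  p_13=1·1017351+866765=1884116,  q_13=1·64472+54929=119401
a_14=3:  p_14=3·1884116+1017351=6669699,  q_14=3·119401+64472=422675
a_15=1:  p_15=1·6669699+1884116=8553815,  q_15=1·422675+119401=542076
→ (8553815, 542076).  Check: 8553815²=73167751054225, 249·542076²=73167751054224, difference 1.
n=2: (8553815,542076)∘(8553815,542076) = (8553815·8553815+249·542076·542076, 8553815·542076+542076·8553815) = (146335502108449,9273635639880)
n=3: (146335502108449,9273635639880)∘(8553815,542076) = (8553815·146335502108449+249·542076·9273635639880, 8553815·9273635639880+542076·146335502108449) = (2503453625935556812055,158649927281879742324)
n=4: (2503453625935556812055,158649927281879742324)∘(8553815,542076) = (8553815·2503453625935556812055+249·542076·158649927281879742324, 8553815·158649927281879742324+542076·2503453625935556812055) = (42828158354663763449114371201,2714124255465295062538692240)
n=5: (42828158354663763449114371201,2714124255465295062538692240)∘(8553815,542076) = (8553815·42828158354663763449114371201+249·542076·2714124255465295062538692240, 8553815·2714124255465295062538692240+542076·42828158354663763449114371201) = (732688286712993936041346554632551575,46432233536525587120811525646048876)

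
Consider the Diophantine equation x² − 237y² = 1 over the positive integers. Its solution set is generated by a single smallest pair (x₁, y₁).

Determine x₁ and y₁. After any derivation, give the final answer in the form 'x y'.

228151 14820

√237 → a₀=15, period (2,1,1,7,10,7,1,1,2,30); ℓ=10 even so k=9
step 0: (15, 1)  from 15·(1,0) + (0,1)
…
step 4: (585, 38)  from 7·(77,5) + (46,3)
step 5: (5927, 385)  from 10·(585,38) + (77,5)
…
step 8: (90075, 5851)  from 1·(48001,3118) + (42074,2733)
step 9: (228151, 14820)  from 2·(90075,5851) + (48001,3118)
→ (228151, 14820).  Check: 228151²=52052878801, 237·14820²=52052878800, difference 1.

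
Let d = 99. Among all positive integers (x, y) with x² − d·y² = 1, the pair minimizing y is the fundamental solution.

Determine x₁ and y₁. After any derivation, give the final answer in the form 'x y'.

10 1

√99 = [9; 1,18, …], period ℓ=2 (even) → k=1
k=0  a_k=9  p_k/q_k = 9/1
k=1  a_k=1  p_k/q_k = 10/1
(x₁, y₁) = (10, 1);  10² − 99·1² = 1 ✓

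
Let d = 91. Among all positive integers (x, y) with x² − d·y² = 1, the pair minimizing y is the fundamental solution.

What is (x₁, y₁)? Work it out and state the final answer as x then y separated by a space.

1574 165

d=91: √d = [9; 1,1,5,1,5,1,1,18] (ℓ=8, even), read p_7/q_7
step 0: (9, 1)  from 9·(1,0) + (0,1)
step 1: (10, 1)  from 1·(9,1) + (1,0)
step 2: (19, 2)  from 1·(10,1) + (9,1)
step 3: (105, 11)  from 5·(19,2) + (10,1)
step 4: (124, 13)  from 1·(105,11) + (19,2)
…
step 6: (849, 89)  from 1·(725,76) + (124,13)
step 7: (1574, 165)  from 1·(849,89) + (725,76)
→ (1574, 165).  Check: 1574²=2477476, 91·165²=2477475, difference 1.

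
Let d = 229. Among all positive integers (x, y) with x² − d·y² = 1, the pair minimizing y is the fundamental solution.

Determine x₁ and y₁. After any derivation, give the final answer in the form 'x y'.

d=229: √d = [15; 7,1,1,7,30] (ℓ=5, odd), read p_9/q_9
k=0  a_k=15  p_k/q_k = 15/1
k=1  a_k=7  p_k/q_k = 106/7
…
k=7  a_k=1  p_k/q_k = 413926/27353
k=8  a_k=1  p_k/q_k = 776325/51301
k=9  a_k=7  p_k/q_k = 5848201/386460
→ (5848201, 386460).  Check: 5848201²=34201454936401, 229·386460²=34201454936400, difference 1.

5848201 386460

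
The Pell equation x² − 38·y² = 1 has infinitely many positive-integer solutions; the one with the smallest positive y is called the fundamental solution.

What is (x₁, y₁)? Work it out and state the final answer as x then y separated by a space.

[6; 6,12] for √38; ℓ=2 ⇒ convergent index 1
step 0: (6, 1)  from 6·(1,0) + (0,1)
step 1: (37, 6)  from 6·(6,1) + (1,0)
(x₁, y₁) = (37, 6);  37² − 38·6² = 1 ✓

37 6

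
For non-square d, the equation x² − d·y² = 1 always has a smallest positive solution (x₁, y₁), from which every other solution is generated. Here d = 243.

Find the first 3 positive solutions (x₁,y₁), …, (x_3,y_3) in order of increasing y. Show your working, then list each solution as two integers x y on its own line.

70226 4505
9863382151 632736260
1385331749802026 88869073185015

d=243: √d = [15; 1,1,2,3,15,3,2,1,1,30] (ℓ=10, even), read p_9/q_9
k=0  a_k=15  p_k/q_k = 15/1
…
k=5  a_k=15  p_k/q_k = 4053/260
k=6  a_k=3  p_k/q_k = 12424/797
k=7  a_k=2  p_k/q_k = 28901/1854
k=8  a_k=1  p_k/q_k = 41325/2651
k=9  a_k=1  p_k/q_k = 70226/4505
fundamental: x₁=70226, y₁=4505  (since 4931691076 − 243·20295025 = 1)
(x_2, y_2) = (70226·70226 + 243·4505·4505, 70226·4505 + 4505·70226) = (9863382151, 632736260)
(x_3, y_3) = (70226·9863382151 + 243·4505·632736260, 70226·632736260 + 4505·9863382151) = (1385331749802026, 88869073185015)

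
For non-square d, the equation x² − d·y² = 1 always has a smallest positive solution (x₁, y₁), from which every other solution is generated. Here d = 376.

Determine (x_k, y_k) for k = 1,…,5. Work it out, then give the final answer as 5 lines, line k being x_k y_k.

2143295 110532
9187426914049 473805365880
39382732335491159615 2031009343327438668
168817626601983862467148801 8706104341013491514496240
723651950015758622280719887718975 37319499807142991581781109982932

d=376: √d = [19; 2,1,1,3,1,…,1,2,38] (ℓ=16, even), read p_15/q_15
i=0: a=19 ⇒ p=19, q=1
…
i=2: a=1 ⇒ p=58, q=3
…
i=4: a=3 ⇒ p=349, q=18
i=5: a=1 ⇒ p=446, q=23
…
i=14: a=1 ⇒ p=837427, q=43187
i=15: a=2 ⇒ p=2143295, q=110532
→ (2143295, 110532).  Check: 2143295²=4593713457025, 376·110532²=4593713457024, difference 1.
(x_2, y_2) = (2143295·2143295 + 376·110532·110532, 2143295·110532 + 110532·2143295) = (9187426914049, 473805365880)
(x_3, y_3) = (2143295·9187426914049 + 376·110532·473805365880, 2143295·473805365880 + 110532·9187426914049) = (39382732335491159615, 2031009343327438668)
(x_4, y_4) = (2143295·39382732335491159615 + 376·110532·2031009343327438668, 2143295·2031009343327438668 + 110532·39382732335491159615) = (168817626601983862467148801, 8706104341013491514496240)
(x_5, y_5) = (2143295·168817626601983862467148801 + 376·110532·8706104341013491514496240, 2143295·8706104341013491514496240 + 110532·168817626601983862467148801) = (723651950015758622280719887718975, 37319499807142991581781109982932)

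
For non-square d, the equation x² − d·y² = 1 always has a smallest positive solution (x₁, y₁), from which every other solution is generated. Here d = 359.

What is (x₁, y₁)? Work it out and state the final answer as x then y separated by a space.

[18; 1,17,1,36] for √359; ℓ=4 ⇒ convergent index 3
k=0  a_k=18  p_k/q_k = 18/1
k=1  a_k=1  p_k/q_k = 19/1
k=2  a_k=17  p_k/q_k = 341/18
k=3  a_k=1  p_k/q_k = 360/19
fundamental: x₁=360, y₁=19  (since 129600 − 359·361 = 1)

360 19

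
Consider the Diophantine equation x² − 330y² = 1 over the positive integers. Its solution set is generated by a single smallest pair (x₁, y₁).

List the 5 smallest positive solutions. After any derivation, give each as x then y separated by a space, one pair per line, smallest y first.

109 6
23761 1308
5179789 285138
1129170241 62158776
246153932749 13550328030

d=330: √d = [18; 6,36] (ℓ=2, even), read p_1/q_1
k=0  a_k=18  p_k/q_k = 18/1
k=1  a_k=6  p_k/q_k = 109/6
→ (109, 6).  Check: 109²=11881, 330·6²=11880, difference 1.
n=2: (109,6)∘(109,6) = (109·109+330·6·6, 109·6+6·109) = (23761,1308)
n=3: (23761,1308)∘(109,6) = (109·23761+330·6·1308, 109·1308+6·23761) = (5179789,285138)
n=4: (5179789,285138)∘(109,6) = (109·5179789+330·6·285138, 109·285138+6·5179789) = (1129170241,62158776)
n=5: (1129170241,62158776)∘(109,6) = (109·1129170241+330·6·62158776, 109·62158776+6·1129170241) = (246153932749,13550328030)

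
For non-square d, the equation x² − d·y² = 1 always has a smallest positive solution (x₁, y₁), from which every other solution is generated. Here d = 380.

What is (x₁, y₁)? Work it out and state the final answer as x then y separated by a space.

[19; 2,38] for √380; ℓ=2 ⇒ convergent index 1
a_0=19:  p_0=19·1+0=19,  q_0=19·0+1=1
a_1=2:  p_1=2·19+1=39,  q_1=2·1+0=2
(x₁, y₁) = (39, 2);  39² − 380·2² = 1 ✓

39 2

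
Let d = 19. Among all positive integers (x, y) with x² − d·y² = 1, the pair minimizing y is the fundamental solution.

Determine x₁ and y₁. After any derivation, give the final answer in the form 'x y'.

170 39

√19 → a₀=4, period (2,1,3,1,2,8); ℓ=6 even so k=5
a_0=4:  p_0=4·1+0=4,  q_0=4·0+1=1
…
a_2=1:  p_2=1·9+4=13,  q_2=1·2+1=3
a_3=3:  p_3=3·13+9=48,  q_3=3·3+2=11
a_4=1:  p_4=1·48+13=61,  q_4=1·11+3=14
a_5=2:  p_5=2·61+48=170,  q_5=2·14+11=39
fundamental: x₁=170, y₁=39  (since 28900 − 19·1521 = 1)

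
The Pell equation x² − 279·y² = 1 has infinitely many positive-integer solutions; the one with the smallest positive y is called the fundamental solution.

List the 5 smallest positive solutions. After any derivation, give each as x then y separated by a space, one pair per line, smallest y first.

1520 91
4620799 276640
14047227440 840985509
42703566796801 2556595670720
129818829015047600 7772049998003291

d=279: √d = [16; 1,2,2,1,2,2,1,32] (ℓ=8, even), read p_7/q_7
a_0=16:  p_0=16·1+0=16,  q_0=16·0+1=1
…
a_3=2:  p_3=2·50+17=117,  q_3=2·3+1=7
a_4=1:  p_4=1·117+50=167,  q_4=1·7+3=10
a_5=2:  p_5=2·167+117=451,  q_5=2·10+7=27
a_6=2:  p_6=2·451+167=1069,  q_6=2·27+10=64
a_7=1:  p_7=1·1069+451=1520,  q_7=1·64+27=91
→ (1520, 91).  Check: 1520²=2310400, 279·91²=2310399, difference 1.
k=2:  x_2 = 1520·1520+279·91·91 = 4620799,  y_2 = 1520·91+91·1520 = 276640
k=3:  x_3 = 1520·4620799+279·91·276640 = 14047227440,  y_3 = 1520·276640+91·4620799 = 840985509
k=4:  x_4 = 1520·14047227440+279·91·840985509 = 42703566796801,  y_4 = 1520·840985509+91·14047227440 = 2556595670720
k=5:  x_5 = 1520·42703566796801+279·91·2556595670720 = 129818829015047600,  y_5 = 1520·2556595670720+91·42703566796801 = 7772049998003291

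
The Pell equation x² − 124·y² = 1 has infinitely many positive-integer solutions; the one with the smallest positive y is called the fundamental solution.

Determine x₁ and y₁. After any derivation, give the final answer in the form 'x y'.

4620799 414960

d=124: √d = [11; 7,2,1,1,1,…,2,7,22] (ℓ=16, even), read p_15/q_15
a_0=11:  p_0=11·1+0=11,  q_0=11·0+1=1
…
a_2=2:  p_2=2·78+11=167,  q_2=2·7+1=15
a_3=1:  p_3=1·167+78=245,  q_3=1·15+7=22
a_4=1:  p_4=1·245+167=412,  q_4=1·22+15=37
a_5=1:  p_5=1·412+245=657,  q_5=1·37+22=59
a_6=3:  p_6=3·657+412=2383,  q_6=3·59+37=214
a_7=1:  p_7=1·2383+657=3040,  q_7=1·214+59=273
a_8=4:  p_8=4·3040+2383=14543,  q_8=4·273+214=1306
a_9=1:  p_9=1·14543+3040=17583,  q_9=1·1306+273=1579
a_10=3:  p_10=3·17583+14543=67292,  q_10=3·1579+1306=6043
…
a_13=1:  p_13=1·152167+84875=237042,  q_13=1·13665+7622=21287
a_14=2:  p_14=2·237042+152167=626251,  q_14=2·21287+13665=56239
a_15=7:  p_15=7·626251+237042=4620799,  q_15=7·56239+21287=414960
(x₁, y₁) = (4620799, 414960);  4620799² − 124·414960² = 1 ✓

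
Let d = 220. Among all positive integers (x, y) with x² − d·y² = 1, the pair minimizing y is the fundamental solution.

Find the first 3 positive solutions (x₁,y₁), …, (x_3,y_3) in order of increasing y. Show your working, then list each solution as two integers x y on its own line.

√220 → a₀=14, period (1,4,1,28); ℓ=4 even so k=3
step 0: (14, 1)  from 14·(1,0) + (0,1)
…
step 2: (74, 5)  from 4·(15,1) + (14,1)
step 3: (89, 6)  from 1·(74,5) + (15,1)
→ (89, 6).  Check: 89²=7921, 220·6²=7920, difference 1.
(89+6√220)^2 = 15841 + 1068√220
(89+6√220)^3 = 2819609 + 190098√220

89 6
15841 1068
2819609 190098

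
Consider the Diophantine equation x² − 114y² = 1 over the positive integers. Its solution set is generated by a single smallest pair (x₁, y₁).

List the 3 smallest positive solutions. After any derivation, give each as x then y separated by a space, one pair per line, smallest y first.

1025 96
2101249 196800
4307559425 403439904

√114 → a₀=10, period (1,2,10,2,1,20); ℓ=6 even so k=5
step 0: (10, 1)  from 10·(1,0) + (0,1)
…
step 4: (694, 65)  from 2·(331,31) + (32,3)
step 5: (1025, 96)  from 1·(694,65) + (331,31)
fundamental: x₁=1025, y₁=96  (since 1050625 − 114·9216 = 1)
(1025+96√114)^2 = 2101249 + 196800√114
(1025+96√114)^3 = 4307559425 + 403439904√114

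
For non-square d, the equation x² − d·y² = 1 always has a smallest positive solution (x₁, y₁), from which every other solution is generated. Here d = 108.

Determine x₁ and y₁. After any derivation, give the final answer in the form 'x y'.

√108 = [10; 2,1,1,4,1,1,2,20, …], period ℓ=8 (even) → k=7
a_0=10:  p_0=10·1+0=10,  q_0=10·0+1=1
a_1=2:  p_1=2·10+1=21,  q_1=2·1+0=2
…
a_3=1:  p_3=1·31+21=52,  q_3=1·3+2=5
…
a_6=1:  p_6=1·291+239=530,  q_6=1·28+23=51
a_7=2:  p_7=2·530+291=1351,  q_7=2·51+28=130
→ (1351, 130).  Check: 1351²=1825201, 108·130²=1825200, difference 1.

1351 130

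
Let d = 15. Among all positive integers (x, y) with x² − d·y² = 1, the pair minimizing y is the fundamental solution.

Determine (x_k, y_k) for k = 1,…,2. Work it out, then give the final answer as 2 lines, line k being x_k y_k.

4 1
31 8

d=15: √d = [3; 1,6] (ℓ=2, even), read p_1/q_1
a_0=3:  p_0=3·1+0=3,  q_0=3·0+1=1
a_1=1:  p_1=1·3+1=4,  q_1=1·1+0=1
(x₁, y₁) = (4, 1);  4² − 15·1² = 1 ✓
k=2:  x_2 = 4·4+15·1·1 = 31,  y_2 = 4·1+1·4 = 8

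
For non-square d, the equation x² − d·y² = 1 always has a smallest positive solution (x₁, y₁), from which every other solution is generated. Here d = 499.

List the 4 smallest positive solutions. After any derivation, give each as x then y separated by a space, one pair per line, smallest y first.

[22; 2,1,21,1,2,44] for √499; ℓ=6 ⇒ convergent index 5
i=0: a=22 ⇒ p=22, q=1
i=1: a=2 ⇒ p=45, q=2
i=2: a=1 ⇒ p=67, q=3
i=3: a=21 ⇒ p=1452, q=65
i=4: a=1 ⇒ p=1519, q=68
i=5: a=2 ⇒ p=4490, q=201
→ (4490, 201).  Check: 4490²=20160100, 499·201²=20160099, difference 1.
k=2:  x_2 = 4490·4490+499·201·201 = 40320199,  y_2 = 4490·201+201·4490 = 1804980
k=3:  x_3 = 4490·40320199+499·201·1804980 = 362075382530,  y_3 = 4490·1804980+201·40320199 = 16208720199
k=4:  x_4 = 4490·362075382530+499·201·16208720199 = 3251436894799201,  y_4 = 4490·16208720199+201·362075382530 = 145554305582040

4490 201
40320199 1804980
362075382530 16208720199
3251436894799201 145554305582040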